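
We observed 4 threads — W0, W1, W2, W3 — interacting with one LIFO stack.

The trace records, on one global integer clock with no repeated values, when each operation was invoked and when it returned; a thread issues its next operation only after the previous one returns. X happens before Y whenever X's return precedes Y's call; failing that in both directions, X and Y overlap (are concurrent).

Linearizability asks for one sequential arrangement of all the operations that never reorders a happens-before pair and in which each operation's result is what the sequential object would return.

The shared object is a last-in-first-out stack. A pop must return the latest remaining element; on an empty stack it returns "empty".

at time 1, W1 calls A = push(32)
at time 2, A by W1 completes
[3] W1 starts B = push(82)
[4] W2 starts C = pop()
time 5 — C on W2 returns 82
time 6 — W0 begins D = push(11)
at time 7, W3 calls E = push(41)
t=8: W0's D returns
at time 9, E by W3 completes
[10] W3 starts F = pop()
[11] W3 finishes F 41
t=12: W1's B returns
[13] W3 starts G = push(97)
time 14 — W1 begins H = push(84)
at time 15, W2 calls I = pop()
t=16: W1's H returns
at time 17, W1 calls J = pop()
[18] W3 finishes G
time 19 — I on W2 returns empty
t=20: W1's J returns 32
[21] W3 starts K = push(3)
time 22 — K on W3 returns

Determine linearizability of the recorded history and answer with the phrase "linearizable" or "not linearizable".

not linearizable

cut after 18 events: linearizable; cut after 19 events (I responds, time 19): not linearizable
every one of the 60 real-time-consistent orders over 9 completed LIFO stack ops fails the sequential spec
completion choices over the 1 pending operation (J) were checked; none helps
sample order A, B, C, D, E, F, G, H, I (pending dropped) stalls at step 9 — I pop() → empty has no legal effect
sample order A, B, C, D, E, F, G, I, H (pending dropped) stalls at step 8 — I pop() → empty has no legal effect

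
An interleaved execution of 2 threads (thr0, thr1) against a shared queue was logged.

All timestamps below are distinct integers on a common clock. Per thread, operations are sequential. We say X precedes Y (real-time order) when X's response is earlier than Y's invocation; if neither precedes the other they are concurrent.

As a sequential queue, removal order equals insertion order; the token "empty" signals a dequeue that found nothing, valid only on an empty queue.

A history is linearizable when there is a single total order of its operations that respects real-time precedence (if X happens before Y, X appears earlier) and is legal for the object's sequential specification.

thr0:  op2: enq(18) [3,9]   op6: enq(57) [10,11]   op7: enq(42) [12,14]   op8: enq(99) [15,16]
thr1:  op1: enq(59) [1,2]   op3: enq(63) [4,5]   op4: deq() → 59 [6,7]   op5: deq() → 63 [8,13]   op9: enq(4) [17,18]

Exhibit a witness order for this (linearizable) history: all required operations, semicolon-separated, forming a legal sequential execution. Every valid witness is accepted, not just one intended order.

op1; op3; op2; op4; op5; op6; op7; op8; op9

1. op1 enq(59), leaving queue <59>
2. op3 enq(63), leaving queue <59,63>
3. op2 enq(18), leaving queue <59,63,18>
4. op4 deq() → 59, leaving queue <63,18>
5. op5 deq() → 63, leaving queue <18>
6. op6 enq(57), leaving queue <18,57>
7. op7 enq(42), leaving queue <18,57,42>
8. op8 enq(99), leaving queue <18,57,42,99>
9. op9 enq(4), leaving queue <18,57,42,99,4>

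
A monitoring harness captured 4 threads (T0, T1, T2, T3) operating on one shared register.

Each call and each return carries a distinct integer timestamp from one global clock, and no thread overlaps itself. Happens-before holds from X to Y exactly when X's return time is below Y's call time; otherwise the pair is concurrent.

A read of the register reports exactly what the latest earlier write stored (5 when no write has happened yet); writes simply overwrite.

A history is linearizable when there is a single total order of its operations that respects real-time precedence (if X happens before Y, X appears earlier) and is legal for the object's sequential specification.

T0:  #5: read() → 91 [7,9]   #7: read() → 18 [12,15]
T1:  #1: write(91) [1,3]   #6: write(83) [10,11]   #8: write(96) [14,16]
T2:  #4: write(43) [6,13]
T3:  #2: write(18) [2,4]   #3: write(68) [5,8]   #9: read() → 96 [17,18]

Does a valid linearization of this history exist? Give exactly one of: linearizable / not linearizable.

not linearizable

already the first 15 events (up to #7's response at time 15) admit no linearization; the first 14 still do
20 orders of the 7 completed register ops respect real time; none is legal
including or dropping the 1 pending operation (#8) in any combination fails
e.g. #1, #2, #3, #4, #5, #6, #7 (pending dropped): illegal at step 5, since #5 read() → 91 cannot apply there
e.g. #1, #2, #3, #5, #4, #6, #7 (pending dropped): illegal at step 4, since #5 read() → 91 cannot apply there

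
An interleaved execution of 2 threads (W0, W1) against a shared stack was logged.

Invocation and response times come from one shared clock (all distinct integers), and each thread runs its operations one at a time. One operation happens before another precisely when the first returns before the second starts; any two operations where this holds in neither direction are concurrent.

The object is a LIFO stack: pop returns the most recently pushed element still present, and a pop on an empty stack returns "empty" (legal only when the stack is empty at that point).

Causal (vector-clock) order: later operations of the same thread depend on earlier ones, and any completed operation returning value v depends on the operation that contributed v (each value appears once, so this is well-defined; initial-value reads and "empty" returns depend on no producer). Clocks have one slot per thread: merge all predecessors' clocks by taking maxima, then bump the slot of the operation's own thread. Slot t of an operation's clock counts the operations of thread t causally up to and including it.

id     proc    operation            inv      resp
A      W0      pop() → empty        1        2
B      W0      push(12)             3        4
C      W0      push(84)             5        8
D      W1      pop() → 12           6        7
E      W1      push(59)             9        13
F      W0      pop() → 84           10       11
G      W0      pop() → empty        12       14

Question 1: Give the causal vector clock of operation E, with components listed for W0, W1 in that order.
Answer: (2, 2)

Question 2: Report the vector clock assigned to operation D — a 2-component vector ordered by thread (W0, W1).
Answer: (2, 1)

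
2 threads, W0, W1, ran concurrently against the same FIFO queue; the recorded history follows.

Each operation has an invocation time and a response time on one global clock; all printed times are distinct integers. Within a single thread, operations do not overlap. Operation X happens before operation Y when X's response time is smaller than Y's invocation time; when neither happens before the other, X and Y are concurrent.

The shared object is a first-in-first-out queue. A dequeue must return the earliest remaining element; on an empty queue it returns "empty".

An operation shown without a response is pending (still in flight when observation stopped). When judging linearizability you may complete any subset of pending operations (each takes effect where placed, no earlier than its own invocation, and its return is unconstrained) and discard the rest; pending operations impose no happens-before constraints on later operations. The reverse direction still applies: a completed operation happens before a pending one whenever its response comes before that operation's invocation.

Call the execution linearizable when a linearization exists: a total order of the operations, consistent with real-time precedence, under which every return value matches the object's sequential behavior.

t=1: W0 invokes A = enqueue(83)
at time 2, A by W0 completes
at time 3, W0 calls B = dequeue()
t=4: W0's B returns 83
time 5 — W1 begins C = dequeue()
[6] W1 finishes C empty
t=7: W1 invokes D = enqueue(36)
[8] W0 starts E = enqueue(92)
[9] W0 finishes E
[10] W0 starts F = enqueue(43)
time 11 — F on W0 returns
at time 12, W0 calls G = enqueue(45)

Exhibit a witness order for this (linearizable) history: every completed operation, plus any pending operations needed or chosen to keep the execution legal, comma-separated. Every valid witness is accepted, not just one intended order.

after step 1 (A enqueue(83)): queue <83>
after step 2 (B dequeue() → 83): queue <>
after step 3 (C dequeue() → empty): queue <>
after step 4 (D enqueue(36) (pending, included)): queue <36>
after step 5 (E enqueue(92)): queue <36,92>
after step 6 (F enqueue(43)): queue <36,92,43>

A, B, C, D, E, F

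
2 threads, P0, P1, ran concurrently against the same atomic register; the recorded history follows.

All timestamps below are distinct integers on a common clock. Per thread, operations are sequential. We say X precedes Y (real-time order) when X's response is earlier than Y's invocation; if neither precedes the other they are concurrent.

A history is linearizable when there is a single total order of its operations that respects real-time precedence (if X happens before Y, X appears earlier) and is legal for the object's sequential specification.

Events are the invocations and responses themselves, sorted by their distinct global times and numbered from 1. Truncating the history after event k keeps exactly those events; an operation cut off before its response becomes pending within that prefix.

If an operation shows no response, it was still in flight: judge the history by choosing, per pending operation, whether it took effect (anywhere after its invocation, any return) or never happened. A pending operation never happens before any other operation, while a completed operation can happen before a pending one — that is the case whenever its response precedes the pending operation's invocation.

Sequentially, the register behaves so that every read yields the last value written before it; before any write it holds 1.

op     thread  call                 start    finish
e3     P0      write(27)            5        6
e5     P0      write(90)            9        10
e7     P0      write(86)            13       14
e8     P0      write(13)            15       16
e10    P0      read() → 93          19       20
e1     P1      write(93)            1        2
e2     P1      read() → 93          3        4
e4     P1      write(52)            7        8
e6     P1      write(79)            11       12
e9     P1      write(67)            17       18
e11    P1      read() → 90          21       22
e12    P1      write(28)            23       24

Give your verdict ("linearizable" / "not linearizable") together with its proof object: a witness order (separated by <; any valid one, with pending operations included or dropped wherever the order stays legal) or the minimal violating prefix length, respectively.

the violation lands at event 20, e10's response at time 20: events 1..19 linearize, events 1..20 do not
one real-time candidate order over the 10 completed operations — the atomic register replay rejects it
for example e1, e2, e3, e4, e5, e6, e7, e8, e9, e10 fails at step 10: e10 read() → 93 is not legal there

not linearizable — minimal violating prefix: 20 events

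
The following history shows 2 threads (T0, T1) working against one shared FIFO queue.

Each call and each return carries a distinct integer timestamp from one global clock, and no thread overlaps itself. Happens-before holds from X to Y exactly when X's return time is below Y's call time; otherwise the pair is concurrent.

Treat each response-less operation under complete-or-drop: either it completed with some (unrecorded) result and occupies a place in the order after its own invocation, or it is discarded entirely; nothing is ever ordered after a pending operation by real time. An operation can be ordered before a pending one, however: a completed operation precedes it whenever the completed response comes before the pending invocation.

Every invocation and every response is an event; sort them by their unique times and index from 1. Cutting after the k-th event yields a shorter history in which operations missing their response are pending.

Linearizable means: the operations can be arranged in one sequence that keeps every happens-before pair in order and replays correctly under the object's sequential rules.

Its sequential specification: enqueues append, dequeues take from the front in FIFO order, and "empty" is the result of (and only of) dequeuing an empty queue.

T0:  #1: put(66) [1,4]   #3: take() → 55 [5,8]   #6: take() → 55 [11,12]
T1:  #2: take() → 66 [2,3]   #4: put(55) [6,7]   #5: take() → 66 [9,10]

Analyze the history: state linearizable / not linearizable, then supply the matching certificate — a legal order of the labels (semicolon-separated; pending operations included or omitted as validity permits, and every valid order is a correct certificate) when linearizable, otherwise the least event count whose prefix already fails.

cut after 9 events: linearizable; cut after 10 events (#5 responds, time 10): not linearizable
4 orders of the 5 completed FIFO queue ops respect real time; none is legal
one such order, #1, #2, #3, #4, #5, breaks at step 3 where #3 take() → 55 is illegal
one such order, #1, #2, #4, #3, #5, breaks at step 5 where #5 take() → 66 is illegal

not linearizable — minimal violating prefix: 10 events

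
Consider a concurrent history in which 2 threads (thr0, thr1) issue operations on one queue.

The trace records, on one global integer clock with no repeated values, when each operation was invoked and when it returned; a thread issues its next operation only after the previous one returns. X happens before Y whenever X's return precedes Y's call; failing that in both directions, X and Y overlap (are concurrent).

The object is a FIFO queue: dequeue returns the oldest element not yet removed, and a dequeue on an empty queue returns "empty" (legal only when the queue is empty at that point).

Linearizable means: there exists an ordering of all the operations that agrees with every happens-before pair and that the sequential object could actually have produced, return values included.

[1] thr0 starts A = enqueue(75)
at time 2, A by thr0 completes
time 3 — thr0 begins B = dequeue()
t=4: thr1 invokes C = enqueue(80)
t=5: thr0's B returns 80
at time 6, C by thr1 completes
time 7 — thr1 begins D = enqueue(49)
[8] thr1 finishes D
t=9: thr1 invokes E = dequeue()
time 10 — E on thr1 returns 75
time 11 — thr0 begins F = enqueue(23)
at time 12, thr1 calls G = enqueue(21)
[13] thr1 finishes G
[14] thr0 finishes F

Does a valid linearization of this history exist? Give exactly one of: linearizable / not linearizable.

the violation lands at event 5, B's response at time 5: events 1..4 linearize, events 1..5 do not
exactly one order of the 2 completed ops respects real time; the queue replay fails
every completion of the 1 pending operation (C) was checked; none linearizes
one such order, A, B (pending dropped), breaks at step 2 where B dequeue() → 80 is illegal

not linearizable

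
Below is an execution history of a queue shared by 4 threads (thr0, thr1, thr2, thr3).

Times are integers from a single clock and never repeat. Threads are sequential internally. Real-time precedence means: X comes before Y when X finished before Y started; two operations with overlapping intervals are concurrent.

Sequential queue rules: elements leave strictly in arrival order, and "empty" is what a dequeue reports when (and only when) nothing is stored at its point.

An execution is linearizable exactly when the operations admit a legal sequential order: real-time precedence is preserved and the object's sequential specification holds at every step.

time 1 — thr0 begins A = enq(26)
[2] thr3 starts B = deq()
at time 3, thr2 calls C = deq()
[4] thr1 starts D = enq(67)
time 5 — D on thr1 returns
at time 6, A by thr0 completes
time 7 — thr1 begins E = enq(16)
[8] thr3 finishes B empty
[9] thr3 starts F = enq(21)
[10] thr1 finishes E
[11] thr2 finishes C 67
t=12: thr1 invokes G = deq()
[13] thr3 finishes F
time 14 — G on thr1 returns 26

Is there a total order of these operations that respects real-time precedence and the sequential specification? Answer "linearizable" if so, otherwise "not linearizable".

linearizable

a witness: B, D, A, C, E, F, G
after step 1 (B deq() → empty): queue <>
after step 2 (D enq(67)): queue <67>
after step 3 (A enq(26)): queue <67,26>
after step 4 (C deq() → 67): queue <26>
after step 5 (E enq(16)): queue <26,16>
after step 6 (F enq(21)): queue <26,16,21>
after step 7 (G deq() → 26): queue <16,21>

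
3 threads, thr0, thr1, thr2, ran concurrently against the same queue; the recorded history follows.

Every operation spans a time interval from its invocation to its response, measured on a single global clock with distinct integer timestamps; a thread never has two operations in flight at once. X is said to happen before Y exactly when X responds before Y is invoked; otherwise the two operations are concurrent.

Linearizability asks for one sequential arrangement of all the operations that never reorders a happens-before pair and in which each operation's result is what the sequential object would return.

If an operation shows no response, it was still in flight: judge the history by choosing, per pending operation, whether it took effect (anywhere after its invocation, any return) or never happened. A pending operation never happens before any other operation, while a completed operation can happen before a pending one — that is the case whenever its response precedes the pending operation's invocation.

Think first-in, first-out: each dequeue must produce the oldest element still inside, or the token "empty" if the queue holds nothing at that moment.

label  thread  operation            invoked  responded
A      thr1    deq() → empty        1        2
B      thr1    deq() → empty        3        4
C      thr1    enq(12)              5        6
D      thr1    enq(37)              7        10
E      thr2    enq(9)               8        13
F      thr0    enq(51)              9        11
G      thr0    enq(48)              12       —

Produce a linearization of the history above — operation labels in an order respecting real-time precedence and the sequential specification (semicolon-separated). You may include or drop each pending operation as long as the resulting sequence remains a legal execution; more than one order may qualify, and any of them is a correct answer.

step 1: A deq() → empty — queue <>
step 2: B deq() → empty — queue <>
step 3: C enq(12) — queue <12>
step 4: D enq(37) — queue <12,37>
step 5: E enq(9) — queue <12,37,9>
step 6: F enq(51) — queue <12,37,9,51>

A; B; C; D; E; F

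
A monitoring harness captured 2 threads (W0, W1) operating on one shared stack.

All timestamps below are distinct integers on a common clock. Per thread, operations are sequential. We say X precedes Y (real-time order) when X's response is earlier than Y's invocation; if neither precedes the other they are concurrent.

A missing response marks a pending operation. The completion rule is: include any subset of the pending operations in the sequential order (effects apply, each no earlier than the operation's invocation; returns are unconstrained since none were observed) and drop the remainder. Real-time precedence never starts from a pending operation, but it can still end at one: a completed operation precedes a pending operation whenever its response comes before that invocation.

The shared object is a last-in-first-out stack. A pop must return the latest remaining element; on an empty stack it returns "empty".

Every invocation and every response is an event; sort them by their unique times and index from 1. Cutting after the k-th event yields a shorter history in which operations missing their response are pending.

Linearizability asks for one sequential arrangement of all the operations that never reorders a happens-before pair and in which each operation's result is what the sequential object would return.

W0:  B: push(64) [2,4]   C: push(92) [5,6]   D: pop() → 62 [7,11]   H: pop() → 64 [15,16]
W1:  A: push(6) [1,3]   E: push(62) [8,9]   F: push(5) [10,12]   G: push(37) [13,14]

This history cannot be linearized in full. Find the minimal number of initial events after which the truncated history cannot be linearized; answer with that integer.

16

events 1..15 are linearizable, e.g. via A, B, C, E, D, F, G:
step 1: A push(6) — stack <6>
step 2: B push(64) — stack <6,64>
step 3: C push(92) — stack <6,64,92>
step 4: E push(62) — stack <6,64,92,62>
step 5: D pop() → 62 — stack <6,64,92>
step 6: F push(5) — stack <6,64,92,5>
step 7: G push(37) — stack <6,64,92,5,37>
with event 16 included (H responding at time 16), all real-time-consistent orders fail
take A, B, C, D, E, F, G, H: step 4 already fails, because D pop() → 62 cannot occur there
take A, B, C, E, D, F, G, H: step 8 already fails, because H pop() → 64 cannot occur there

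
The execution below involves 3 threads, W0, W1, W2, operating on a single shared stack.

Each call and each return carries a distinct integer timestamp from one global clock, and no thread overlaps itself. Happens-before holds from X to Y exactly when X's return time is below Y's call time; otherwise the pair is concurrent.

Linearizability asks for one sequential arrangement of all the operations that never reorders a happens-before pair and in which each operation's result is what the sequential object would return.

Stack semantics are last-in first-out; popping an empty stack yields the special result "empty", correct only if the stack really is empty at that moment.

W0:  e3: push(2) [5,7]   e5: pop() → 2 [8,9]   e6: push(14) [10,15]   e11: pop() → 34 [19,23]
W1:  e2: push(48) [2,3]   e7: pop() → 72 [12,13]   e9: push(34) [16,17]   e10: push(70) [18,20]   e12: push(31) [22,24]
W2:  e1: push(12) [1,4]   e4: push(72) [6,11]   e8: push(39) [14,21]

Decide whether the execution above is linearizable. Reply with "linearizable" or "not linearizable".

witness order: e1, e2, e3, e5, e4, e7, e6, e8, e9, e11, e10, e12
1. e1 push(12), leaving stack <12>
2. e2 push(48), leaving stack <12,48>
3. e3 push(2), leaving stack <12,48,2>
4. e5 pop() → 2, leaving stack <12,48>
5. e4 push(72), leaving stack <12,48,72>
6. e7 pop() → 72, leaving stack <12,48>
7. e6 push(14), leaving stack <12,48,14>
8. e8 push(39), leaving stack <12,48,14,39>
9. e9 push(34), leaving stack <12,48,14,39,34>
10. e11 pop() → 34, leaving stack <12,48,14,39>
11. e10 push(70), leaving stack <12,48,14,39,70>
12. e12 push(31), leaving stack <12,48,14,39,70,31>

linearizable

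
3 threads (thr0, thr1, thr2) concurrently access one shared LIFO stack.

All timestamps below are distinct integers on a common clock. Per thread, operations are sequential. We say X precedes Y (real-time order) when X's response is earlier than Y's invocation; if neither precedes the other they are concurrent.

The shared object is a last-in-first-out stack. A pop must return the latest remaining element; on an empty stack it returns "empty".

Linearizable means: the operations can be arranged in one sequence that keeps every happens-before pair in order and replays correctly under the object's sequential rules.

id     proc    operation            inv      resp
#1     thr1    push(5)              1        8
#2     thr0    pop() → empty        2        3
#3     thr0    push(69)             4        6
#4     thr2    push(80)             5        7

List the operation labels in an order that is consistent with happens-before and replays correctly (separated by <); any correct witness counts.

after step 1 (#2 pop() → empty): stack <>
after step 2 (#1 push(5)): stack <5>
after step 3 (#3 push(69)): stack <5,69>
after step 4 (#4 push(80)): stack <5,69,80>

#2 < #1 < #3 < #4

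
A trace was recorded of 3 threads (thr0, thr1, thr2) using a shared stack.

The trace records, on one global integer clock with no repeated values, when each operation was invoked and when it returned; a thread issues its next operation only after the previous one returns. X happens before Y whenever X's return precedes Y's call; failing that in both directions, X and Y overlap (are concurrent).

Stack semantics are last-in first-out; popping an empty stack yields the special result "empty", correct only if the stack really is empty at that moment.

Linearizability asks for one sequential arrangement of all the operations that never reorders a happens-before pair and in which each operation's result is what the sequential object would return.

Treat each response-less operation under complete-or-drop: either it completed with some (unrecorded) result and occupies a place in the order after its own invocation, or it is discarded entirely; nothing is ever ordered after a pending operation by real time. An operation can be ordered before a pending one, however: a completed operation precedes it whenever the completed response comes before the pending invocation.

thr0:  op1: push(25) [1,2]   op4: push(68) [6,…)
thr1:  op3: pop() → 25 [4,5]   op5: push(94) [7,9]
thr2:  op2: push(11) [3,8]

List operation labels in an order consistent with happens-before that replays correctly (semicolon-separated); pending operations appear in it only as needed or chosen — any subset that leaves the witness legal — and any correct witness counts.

1. op1 push(25), leaving stack <25>
2. op3 pop() → 25, leaving stack <>
3. op2 push(11), leaving stack <11>
4. op4 push(68) (pending, included), leaving stack <11,68>
5. op5 push(94), leaving stack <11,68,94>

op1; op3; op2; op4; op5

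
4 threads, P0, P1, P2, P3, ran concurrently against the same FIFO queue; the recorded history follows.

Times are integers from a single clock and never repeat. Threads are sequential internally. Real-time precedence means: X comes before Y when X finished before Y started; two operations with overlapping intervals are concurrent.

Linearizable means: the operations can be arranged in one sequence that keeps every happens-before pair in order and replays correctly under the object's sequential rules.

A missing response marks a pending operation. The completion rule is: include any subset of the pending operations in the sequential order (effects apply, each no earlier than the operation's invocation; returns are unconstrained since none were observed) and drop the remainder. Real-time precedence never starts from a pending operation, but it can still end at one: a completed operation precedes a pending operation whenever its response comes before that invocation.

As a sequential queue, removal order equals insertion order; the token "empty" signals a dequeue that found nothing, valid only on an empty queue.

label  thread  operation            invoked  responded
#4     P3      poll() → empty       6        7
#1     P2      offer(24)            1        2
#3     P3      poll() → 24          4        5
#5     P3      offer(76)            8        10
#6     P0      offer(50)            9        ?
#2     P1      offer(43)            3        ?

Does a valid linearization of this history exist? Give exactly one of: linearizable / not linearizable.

linearizable

witness order: #1, #3, #4, #2, #5
step 1: #1 offer(24) — queue <24>
step 2: #3 poll() → 24 — queue <>
step 3: #4 poll() → empty — queue <>
step 4: #2 offer(43) (pending, included) — queue <43>
step 5: #5 offer(76) — queue <43,76>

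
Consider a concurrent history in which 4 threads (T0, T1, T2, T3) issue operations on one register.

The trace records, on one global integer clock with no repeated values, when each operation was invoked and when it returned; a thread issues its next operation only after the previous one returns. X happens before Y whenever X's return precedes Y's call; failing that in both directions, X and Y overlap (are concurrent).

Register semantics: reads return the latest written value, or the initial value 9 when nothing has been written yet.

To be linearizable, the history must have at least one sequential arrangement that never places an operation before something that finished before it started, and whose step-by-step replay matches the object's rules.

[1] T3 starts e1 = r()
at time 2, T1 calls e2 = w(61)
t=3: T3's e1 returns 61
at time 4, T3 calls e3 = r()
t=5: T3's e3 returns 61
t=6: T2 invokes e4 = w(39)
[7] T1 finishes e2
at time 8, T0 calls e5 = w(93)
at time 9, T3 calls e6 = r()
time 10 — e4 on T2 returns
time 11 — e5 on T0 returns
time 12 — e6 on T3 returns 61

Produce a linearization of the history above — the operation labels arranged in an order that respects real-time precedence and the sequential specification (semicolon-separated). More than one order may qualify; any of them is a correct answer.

step 1: e2 w(61) — value 61
step 2: e1 r() → 61 — value 61
step 3: e3 r() → 61 — value 61
step 4: e6 r() → 61 — value 61
step 5: e4 w(39) — value 39
step 6: e5 w(93) — value 93

e2; e1; e3; e6; e4; e5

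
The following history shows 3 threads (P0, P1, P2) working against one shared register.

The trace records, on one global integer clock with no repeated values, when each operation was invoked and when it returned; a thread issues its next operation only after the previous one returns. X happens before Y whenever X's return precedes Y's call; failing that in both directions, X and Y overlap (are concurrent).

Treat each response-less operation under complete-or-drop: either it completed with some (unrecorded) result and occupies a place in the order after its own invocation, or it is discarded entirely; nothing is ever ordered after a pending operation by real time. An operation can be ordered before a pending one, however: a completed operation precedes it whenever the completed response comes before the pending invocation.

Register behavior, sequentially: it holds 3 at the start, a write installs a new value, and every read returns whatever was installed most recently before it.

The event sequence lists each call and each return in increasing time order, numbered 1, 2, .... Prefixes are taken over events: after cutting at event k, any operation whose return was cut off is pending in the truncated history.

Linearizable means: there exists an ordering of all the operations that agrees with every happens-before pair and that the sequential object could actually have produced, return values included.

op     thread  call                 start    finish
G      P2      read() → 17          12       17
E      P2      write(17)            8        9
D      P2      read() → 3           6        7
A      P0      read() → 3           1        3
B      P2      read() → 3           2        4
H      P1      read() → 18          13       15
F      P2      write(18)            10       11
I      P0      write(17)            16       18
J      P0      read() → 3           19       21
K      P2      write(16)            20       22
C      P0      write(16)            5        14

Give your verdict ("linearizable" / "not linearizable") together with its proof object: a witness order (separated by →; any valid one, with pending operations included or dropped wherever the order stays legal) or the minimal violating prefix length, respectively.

cut after 20 events: linearizable; cut after 21 events (J responds, time 21): not linearizable
real-time-consistent orders of the 10 completed operations: 34 — all fail the register replay
every completion of the 1 pending operation (K) was checked; none linearizes
take A, B, C, D, E, F, G, H, I, J (pending dropped): step 4 already fails, because D read() → 3 cannot occur there
take A, B, C, D, E, F, H, G, I, J (pending dropped): step 4 already fails, because D read() → 3 cannot occur there

not linearizable — minimal violating prefix: 21 events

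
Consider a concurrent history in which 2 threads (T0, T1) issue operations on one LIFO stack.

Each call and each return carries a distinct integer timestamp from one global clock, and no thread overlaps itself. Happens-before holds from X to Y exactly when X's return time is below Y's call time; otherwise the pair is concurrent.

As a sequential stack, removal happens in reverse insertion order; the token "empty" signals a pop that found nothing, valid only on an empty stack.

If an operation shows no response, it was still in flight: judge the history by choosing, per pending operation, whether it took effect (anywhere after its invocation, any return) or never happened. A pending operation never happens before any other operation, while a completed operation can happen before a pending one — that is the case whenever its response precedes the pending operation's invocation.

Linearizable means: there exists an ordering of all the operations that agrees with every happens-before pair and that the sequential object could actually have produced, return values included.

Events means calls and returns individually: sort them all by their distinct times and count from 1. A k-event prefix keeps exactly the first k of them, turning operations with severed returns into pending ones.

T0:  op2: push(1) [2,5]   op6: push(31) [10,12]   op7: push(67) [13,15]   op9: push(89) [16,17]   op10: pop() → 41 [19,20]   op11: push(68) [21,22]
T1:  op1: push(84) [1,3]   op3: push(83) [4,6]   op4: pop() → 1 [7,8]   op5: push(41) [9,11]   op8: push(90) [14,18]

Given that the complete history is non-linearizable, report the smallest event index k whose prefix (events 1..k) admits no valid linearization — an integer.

events 1..19 are linearizable, e.g. via op1, op3, op2, op4, op5, op6, op7, op8, op9:
after step 1 (op1 push(84)): stack <84>
after step 2 (op3 push(83)): stack <84,83>
after step 3 (op2 push(1)): stack <84,83,1>
after step 4 (op4 pop() → 1): stack <84,83>
after step 5 (op5 push(41)): stack <84,83,41>
after step 6 (op6 push(31)): stack <84,83,41,31>
after step 7 (op7 push(67)): stack <84,83,41,31,67>
after step 8 (op8 push(90)): stack <84,83,41,31,67,90>
after step 9 (op9 push(89)): stack <84,83,41,31,67,90,89>
event 20 — op10's response, time 20 — after it, nothing linearizes
e.g. op1, op2, op3, op4, op5, op6, op7, op8, op9, op10: illegal at step 4, since op4 pop() → 1 cannot apply there
e.g. op1, op2, op3, op4, op5, op6, op7, op9, op8, op10: illegal at step 4, since op4 pop() → 1 cannot apply there

20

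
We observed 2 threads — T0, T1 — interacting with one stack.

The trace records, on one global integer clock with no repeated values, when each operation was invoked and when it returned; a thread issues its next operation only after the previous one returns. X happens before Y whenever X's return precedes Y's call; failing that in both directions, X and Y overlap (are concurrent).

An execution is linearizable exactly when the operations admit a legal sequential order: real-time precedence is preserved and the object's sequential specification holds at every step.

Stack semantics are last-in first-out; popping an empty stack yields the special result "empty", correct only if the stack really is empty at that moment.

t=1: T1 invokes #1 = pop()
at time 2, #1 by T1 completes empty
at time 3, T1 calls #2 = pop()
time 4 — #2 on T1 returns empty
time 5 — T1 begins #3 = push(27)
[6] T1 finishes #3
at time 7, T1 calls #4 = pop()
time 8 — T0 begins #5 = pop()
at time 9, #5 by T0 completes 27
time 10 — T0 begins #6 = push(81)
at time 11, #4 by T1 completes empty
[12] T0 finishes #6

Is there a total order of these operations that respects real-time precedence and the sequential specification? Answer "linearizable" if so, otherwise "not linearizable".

linearizable

a witness: #1, #2, #3, #5, #4, #6
1. #1 pop() → empty, leaving stack <>
2. #2 pop() → empty, leaving stack <>
3. #3 push(27), leaving stack <27>
4. #5 pop() → 27, leaving stack <>
5. #4 pop() → empty, leaving stack <>
6. #6 push(81), leaving stack <81>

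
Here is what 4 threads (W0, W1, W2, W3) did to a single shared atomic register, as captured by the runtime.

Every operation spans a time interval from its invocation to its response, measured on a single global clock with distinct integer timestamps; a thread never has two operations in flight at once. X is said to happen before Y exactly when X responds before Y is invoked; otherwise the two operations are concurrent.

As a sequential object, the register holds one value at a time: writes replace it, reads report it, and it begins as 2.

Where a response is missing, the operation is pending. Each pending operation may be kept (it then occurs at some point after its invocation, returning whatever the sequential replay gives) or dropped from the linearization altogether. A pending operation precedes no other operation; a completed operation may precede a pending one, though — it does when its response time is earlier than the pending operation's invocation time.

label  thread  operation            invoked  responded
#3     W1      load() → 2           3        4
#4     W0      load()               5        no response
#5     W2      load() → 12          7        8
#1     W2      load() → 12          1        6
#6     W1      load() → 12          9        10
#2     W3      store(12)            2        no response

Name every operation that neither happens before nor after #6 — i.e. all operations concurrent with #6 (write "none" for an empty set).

#2, #4

concurrent with #6 ([9,10]): every op whose interval crosses 9..10
#1 [1,6]: before
#2 [2,…): concurrent
#3 [3,4]: before
#4 [5,…): concurrent
#5 [7,8]: before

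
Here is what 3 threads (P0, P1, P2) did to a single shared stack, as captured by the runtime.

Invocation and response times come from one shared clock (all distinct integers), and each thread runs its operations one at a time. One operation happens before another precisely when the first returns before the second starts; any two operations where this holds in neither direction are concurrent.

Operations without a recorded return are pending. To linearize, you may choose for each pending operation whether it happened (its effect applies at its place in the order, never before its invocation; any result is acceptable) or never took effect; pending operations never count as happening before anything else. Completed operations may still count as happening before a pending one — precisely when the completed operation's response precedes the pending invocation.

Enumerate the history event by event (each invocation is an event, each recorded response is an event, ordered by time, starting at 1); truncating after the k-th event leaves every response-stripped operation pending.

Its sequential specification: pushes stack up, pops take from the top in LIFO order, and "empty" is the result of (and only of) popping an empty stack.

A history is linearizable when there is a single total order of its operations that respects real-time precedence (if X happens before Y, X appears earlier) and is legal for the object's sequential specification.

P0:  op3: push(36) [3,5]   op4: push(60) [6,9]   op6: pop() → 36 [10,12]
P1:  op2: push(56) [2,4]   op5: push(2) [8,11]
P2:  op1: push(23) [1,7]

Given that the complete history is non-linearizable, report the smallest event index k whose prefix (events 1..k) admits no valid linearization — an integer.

events 1..11 are linearizable, e.g. via op1, op2, op3, op4, op5:
1. op1 push(23), leaving stack <23>
2. op2 push(56), leaving stack <23,56>
3. op3 push(36), leaving stack <23,56,36>
4. op4 push(60), leaving stack <23,56,36,60>
5. op5 push(2), leaving stack <23,56,36,60,2>
once event 12 joins (op6's response, time 12), exhaustive search finds no witness
sample order op1, op2, op3, op4, op5, op6 stalls at step 6 — op6 pop() → 36 has no legal effect
sample order op1, op2, op3, op4, op6, op5 stalls at step 5 — op6 pop() → 36 has no legal effect

12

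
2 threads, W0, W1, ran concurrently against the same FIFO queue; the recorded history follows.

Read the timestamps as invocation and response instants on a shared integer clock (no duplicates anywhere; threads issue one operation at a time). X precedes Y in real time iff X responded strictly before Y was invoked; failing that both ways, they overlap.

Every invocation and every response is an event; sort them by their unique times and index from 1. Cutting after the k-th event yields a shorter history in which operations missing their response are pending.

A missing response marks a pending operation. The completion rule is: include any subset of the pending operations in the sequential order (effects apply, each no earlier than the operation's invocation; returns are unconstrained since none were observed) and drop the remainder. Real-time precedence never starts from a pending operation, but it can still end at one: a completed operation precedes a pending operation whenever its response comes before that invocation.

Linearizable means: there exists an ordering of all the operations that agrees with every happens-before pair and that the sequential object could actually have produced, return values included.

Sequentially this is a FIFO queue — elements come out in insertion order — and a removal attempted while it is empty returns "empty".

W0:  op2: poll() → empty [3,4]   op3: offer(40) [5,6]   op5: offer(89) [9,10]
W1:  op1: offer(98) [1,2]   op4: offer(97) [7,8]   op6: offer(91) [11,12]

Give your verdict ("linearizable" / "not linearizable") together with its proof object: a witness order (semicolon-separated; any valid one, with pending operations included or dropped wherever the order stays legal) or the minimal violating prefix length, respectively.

already the first 4 events (up to op2's response at time 4) admit no linearization; the first 3 still do
one real-time candidate order over the 2 completed operations — the FIFO queue replay rejects it
e.g. op1, op2: illegal at step 2, since op2 poll() → empty cannot apply there

not linearizable — minimal violating prefix: 4 events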